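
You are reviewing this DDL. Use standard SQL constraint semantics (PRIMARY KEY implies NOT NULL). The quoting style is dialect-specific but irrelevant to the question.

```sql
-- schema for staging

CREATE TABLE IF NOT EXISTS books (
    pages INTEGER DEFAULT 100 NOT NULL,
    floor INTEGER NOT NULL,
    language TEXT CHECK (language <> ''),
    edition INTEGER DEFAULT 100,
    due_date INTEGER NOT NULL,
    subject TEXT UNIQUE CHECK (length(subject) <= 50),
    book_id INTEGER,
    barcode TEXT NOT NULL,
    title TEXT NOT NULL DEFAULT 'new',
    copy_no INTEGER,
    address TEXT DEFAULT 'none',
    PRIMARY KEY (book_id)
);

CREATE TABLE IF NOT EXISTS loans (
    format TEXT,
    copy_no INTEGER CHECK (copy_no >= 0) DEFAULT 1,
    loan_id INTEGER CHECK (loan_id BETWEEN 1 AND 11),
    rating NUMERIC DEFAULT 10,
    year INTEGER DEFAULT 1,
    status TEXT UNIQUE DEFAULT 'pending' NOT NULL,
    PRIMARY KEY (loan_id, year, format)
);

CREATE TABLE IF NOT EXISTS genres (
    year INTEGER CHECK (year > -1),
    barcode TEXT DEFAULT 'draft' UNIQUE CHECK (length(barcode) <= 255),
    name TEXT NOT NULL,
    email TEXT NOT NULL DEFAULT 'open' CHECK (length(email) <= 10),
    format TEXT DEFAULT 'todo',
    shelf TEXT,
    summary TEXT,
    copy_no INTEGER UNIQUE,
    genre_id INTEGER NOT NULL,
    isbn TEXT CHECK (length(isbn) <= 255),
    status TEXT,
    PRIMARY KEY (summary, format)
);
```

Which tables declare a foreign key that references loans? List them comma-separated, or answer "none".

none

No REFERENCES clause anywhere in the schema names loans.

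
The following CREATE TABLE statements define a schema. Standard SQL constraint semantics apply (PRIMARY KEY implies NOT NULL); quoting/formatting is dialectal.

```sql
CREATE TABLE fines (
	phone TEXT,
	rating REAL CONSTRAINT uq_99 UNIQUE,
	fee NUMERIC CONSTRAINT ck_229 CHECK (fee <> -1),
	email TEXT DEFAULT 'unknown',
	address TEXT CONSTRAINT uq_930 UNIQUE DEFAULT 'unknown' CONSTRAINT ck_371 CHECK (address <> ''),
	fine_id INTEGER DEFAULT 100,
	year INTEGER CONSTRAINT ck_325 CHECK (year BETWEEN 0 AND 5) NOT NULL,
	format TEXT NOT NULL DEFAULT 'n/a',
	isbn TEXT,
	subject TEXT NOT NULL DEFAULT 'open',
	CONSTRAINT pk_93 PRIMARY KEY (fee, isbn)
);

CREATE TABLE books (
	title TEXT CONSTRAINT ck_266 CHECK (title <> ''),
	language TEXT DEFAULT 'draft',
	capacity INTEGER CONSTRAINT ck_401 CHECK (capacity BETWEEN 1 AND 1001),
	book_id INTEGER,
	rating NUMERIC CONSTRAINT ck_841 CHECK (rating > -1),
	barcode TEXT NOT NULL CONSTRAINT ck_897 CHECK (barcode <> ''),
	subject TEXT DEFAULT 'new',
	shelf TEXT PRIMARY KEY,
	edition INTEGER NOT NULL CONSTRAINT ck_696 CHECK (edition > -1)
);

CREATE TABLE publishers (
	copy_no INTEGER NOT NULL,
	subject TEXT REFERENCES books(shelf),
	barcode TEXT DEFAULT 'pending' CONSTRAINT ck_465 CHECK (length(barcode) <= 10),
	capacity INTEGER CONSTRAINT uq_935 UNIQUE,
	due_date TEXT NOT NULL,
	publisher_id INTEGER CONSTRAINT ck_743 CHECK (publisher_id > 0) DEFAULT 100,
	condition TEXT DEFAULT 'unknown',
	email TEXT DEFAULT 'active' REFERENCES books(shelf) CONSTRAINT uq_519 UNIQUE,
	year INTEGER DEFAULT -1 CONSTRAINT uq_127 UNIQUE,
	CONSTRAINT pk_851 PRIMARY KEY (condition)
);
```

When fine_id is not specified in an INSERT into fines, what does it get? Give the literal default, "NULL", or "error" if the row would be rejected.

100

fine_id has an explicit DEFAULT 100.
When the column is omitted from an INSERT, that default is used.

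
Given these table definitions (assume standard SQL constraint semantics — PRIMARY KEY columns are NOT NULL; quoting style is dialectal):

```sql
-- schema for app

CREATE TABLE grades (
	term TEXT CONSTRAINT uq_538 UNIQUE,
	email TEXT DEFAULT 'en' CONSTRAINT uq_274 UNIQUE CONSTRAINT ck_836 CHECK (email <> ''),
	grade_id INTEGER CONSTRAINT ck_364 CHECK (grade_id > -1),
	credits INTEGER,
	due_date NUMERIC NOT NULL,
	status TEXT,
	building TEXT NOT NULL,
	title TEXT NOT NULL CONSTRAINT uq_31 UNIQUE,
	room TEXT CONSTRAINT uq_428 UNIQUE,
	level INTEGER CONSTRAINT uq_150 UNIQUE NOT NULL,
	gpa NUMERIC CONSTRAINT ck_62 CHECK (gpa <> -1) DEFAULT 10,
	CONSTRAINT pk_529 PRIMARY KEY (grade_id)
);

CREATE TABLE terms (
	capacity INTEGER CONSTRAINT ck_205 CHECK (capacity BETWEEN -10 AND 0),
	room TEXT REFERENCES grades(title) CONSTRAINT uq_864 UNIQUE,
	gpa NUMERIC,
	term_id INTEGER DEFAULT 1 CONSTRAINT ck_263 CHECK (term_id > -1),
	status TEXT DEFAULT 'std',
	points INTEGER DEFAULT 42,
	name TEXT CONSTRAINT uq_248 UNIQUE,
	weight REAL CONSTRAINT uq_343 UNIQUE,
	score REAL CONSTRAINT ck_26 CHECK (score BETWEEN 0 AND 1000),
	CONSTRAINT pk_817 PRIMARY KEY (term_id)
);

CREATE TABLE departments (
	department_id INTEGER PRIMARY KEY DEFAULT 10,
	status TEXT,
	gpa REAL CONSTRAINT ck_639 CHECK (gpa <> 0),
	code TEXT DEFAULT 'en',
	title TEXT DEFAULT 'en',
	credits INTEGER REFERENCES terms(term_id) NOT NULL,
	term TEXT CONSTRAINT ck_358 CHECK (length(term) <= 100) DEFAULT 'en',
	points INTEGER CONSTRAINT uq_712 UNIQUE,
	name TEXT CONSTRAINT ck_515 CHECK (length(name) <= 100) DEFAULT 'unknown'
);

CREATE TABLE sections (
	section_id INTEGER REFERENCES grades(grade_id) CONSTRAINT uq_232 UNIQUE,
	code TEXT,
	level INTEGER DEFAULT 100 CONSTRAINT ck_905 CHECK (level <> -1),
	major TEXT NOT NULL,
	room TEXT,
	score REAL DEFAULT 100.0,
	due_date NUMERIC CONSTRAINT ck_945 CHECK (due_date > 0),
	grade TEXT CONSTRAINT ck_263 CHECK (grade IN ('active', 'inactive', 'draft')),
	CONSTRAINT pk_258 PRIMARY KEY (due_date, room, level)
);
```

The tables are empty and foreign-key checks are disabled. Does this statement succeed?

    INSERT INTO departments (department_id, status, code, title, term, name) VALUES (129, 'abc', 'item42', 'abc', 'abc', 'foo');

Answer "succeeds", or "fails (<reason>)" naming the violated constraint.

fails (NOT NULL on credits)

credits is omitted from the column list and has no DEFAULT, so it would receive NULL.
But credits is declared NOT NULL.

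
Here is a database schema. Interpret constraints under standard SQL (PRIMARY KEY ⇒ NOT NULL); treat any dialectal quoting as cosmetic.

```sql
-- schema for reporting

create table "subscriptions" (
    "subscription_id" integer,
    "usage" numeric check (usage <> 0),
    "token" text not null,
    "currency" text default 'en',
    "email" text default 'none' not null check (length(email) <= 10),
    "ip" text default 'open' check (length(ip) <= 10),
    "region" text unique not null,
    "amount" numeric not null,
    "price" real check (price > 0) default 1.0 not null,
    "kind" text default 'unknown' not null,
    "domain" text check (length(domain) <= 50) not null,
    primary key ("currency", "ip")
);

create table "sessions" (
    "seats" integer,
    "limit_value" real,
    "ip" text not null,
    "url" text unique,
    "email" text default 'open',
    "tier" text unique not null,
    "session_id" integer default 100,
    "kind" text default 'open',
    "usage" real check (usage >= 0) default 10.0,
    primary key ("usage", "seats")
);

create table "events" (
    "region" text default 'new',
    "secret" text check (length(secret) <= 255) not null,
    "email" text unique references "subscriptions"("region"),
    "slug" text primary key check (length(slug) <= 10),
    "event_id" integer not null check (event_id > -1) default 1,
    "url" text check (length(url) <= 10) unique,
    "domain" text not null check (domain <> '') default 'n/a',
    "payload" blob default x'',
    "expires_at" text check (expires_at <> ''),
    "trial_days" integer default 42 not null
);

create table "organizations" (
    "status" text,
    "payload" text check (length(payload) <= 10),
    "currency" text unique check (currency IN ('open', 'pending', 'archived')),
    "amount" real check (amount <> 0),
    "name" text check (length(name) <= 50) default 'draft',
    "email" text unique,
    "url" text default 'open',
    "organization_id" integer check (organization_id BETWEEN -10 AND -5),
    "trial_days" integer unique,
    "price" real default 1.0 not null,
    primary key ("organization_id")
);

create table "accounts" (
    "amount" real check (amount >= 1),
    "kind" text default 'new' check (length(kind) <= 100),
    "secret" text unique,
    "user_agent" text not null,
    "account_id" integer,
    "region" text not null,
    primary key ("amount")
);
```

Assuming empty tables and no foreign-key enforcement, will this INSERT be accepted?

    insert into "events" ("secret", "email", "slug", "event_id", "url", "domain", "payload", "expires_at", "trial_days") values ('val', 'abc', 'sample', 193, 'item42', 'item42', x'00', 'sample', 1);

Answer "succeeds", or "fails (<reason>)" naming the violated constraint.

succeeds

NOT NULL columns: domain is supplied; event_id is supplied; secret is supplied; slug is supplied; trial_days is supplied.
CHECK constraints: 'val' satisfies (length(secret) <= 255); 'sample' satisfies (length(slug) <= 10); 193 satisfies (event_id > -1); 'item42' satisfies (length(url) <= 10); 'item42' satisfies (domain <> ''); 'sample' satisfies (expires_at <> '').
No constraint is violated.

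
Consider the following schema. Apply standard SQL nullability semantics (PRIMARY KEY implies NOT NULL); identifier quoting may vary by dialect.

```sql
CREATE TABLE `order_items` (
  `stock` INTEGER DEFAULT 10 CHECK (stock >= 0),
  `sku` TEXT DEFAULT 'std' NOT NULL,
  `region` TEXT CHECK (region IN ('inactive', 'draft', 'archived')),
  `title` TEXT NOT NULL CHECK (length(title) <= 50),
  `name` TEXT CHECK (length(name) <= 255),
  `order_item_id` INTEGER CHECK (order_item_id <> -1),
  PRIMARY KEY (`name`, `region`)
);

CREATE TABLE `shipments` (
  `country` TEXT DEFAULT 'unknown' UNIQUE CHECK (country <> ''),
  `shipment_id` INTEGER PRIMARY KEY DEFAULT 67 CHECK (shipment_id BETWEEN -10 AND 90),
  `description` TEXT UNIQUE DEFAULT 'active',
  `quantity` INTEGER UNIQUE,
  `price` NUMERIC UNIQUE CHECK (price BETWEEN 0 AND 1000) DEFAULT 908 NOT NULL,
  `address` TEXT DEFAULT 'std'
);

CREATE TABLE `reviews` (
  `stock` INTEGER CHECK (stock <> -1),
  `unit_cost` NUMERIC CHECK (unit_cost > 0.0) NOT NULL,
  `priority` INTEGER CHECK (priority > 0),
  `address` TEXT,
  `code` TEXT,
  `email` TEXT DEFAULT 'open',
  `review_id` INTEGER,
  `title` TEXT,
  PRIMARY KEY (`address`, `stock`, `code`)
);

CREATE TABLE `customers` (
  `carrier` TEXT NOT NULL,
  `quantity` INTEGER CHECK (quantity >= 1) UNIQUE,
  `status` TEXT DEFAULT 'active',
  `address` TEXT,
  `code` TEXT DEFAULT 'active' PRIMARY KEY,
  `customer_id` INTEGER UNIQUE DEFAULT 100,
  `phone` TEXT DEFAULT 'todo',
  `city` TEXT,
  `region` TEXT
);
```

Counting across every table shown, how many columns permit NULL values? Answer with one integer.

order_items: 2 nullable (stock, order_item_id — PK (name, region) and explicit NOT NULL columns excluded).
shipments: 4 nullable (country, description, quantity, address — PK (shipment_id) and explicit NOT NULL columns excluded).
reviews: 4 nullable (priority, email, review_id, title — PK (address, stock, code) and explicit NOT NULL columns excluded).
customers: 7 nullable (quantity, status, address, customer_id, phone, city, region — PK (code) and explicit NOT NULL columns excluded).
Total: 2 + 4 + 4 + 7 = 17.

17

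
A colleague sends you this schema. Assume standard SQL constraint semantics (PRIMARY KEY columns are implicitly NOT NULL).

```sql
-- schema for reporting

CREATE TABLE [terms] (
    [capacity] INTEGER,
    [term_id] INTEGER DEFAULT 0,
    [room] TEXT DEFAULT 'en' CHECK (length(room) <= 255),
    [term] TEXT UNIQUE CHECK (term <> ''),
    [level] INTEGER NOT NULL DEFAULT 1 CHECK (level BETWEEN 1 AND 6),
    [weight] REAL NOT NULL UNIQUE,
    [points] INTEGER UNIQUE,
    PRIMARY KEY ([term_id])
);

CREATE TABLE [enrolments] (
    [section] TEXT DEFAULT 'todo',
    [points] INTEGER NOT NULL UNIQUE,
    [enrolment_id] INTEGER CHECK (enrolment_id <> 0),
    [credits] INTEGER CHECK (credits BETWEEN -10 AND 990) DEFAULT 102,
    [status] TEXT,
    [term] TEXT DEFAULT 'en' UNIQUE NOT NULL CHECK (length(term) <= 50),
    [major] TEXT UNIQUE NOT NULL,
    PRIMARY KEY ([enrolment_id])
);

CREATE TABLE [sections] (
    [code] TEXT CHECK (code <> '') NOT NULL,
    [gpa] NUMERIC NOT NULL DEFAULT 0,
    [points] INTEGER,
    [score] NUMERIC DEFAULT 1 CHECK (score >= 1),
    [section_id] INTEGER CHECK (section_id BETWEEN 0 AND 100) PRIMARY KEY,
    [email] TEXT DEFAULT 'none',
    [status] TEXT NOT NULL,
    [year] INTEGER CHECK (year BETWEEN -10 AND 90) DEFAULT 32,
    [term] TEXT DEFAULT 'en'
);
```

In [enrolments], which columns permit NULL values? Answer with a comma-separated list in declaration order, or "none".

- section: DEFAULT only fills an omitted column; an explicit NULL is still allowed → nullable.
- points: declared NOT NULL → not nullable.
- enrolment_id: part of the PRIMARY KEY, which implies NOT NULL → not nullable.
- credits: CHECK does not forbid NULL (a CHECK constraint passes when its expression is NULL) → nullable.
- status: no NOT NULL constraint applies → nullable.
- term: declared NOT NULL → not nullable.
- major: declared NOT NULL → not nullable.

section, credits, status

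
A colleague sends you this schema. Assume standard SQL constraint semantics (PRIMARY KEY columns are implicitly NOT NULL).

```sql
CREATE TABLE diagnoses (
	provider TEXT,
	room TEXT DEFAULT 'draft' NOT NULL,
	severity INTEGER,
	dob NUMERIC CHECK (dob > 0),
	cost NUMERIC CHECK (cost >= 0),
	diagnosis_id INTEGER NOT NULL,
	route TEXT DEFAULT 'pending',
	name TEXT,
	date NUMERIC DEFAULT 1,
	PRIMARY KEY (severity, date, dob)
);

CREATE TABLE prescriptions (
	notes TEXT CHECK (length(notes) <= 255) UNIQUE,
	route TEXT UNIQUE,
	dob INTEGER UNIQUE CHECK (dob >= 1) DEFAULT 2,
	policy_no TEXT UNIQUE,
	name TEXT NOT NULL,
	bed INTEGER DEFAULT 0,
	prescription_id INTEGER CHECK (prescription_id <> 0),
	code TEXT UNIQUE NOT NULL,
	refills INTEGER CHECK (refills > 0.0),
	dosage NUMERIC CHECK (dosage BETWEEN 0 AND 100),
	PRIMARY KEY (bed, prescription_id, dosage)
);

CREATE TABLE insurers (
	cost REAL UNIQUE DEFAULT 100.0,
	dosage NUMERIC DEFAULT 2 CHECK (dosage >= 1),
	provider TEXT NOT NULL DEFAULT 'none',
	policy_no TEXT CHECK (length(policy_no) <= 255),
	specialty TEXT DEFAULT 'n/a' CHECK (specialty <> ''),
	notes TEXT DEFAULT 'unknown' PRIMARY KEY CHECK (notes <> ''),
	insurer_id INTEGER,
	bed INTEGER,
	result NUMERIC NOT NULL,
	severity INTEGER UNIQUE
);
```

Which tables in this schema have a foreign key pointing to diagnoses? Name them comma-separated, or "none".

none

No REFERENCES clause anywhere in the schema names diagnoses.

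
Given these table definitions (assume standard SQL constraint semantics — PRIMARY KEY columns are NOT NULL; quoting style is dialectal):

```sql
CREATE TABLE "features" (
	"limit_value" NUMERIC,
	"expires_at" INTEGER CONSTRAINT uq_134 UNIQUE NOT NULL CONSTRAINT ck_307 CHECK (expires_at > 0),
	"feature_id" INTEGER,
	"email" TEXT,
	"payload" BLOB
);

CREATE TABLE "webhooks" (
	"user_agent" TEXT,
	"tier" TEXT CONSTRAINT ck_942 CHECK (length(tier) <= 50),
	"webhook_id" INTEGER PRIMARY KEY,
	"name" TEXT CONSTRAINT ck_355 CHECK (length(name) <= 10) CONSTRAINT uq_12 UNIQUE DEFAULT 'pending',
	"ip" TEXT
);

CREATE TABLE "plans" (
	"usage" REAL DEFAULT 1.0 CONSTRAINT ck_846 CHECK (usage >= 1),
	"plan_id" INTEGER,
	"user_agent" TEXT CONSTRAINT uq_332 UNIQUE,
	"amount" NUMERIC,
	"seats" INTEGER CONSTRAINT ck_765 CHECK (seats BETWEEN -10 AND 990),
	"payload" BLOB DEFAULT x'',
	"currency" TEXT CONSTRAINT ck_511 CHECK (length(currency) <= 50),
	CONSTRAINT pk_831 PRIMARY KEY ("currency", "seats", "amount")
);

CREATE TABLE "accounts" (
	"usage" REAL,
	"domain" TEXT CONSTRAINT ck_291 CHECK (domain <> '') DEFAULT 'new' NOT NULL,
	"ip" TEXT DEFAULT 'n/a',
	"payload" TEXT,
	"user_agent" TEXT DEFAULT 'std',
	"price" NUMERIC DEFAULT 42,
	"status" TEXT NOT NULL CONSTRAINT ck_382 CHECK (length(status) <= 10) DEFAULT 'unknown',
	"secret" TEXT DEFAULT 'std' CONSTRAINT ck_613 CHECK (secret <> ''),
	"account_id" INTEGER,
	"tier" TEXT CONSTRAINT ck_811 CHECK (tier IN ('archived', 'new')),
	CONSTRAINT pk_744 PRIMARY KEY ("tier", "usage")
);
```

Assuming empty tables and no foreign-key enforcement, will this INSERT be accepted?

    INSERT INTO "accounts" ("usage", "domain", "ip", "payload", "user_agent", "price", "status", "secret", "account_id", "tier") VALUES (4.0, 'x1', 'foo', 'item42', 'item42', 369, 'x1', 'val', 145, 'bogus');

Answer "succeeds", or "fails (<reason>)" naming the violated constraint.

fails (CHECK on tier)

The value 'bogus' for tier violates CHECK (tier IN ('archived', 'new')).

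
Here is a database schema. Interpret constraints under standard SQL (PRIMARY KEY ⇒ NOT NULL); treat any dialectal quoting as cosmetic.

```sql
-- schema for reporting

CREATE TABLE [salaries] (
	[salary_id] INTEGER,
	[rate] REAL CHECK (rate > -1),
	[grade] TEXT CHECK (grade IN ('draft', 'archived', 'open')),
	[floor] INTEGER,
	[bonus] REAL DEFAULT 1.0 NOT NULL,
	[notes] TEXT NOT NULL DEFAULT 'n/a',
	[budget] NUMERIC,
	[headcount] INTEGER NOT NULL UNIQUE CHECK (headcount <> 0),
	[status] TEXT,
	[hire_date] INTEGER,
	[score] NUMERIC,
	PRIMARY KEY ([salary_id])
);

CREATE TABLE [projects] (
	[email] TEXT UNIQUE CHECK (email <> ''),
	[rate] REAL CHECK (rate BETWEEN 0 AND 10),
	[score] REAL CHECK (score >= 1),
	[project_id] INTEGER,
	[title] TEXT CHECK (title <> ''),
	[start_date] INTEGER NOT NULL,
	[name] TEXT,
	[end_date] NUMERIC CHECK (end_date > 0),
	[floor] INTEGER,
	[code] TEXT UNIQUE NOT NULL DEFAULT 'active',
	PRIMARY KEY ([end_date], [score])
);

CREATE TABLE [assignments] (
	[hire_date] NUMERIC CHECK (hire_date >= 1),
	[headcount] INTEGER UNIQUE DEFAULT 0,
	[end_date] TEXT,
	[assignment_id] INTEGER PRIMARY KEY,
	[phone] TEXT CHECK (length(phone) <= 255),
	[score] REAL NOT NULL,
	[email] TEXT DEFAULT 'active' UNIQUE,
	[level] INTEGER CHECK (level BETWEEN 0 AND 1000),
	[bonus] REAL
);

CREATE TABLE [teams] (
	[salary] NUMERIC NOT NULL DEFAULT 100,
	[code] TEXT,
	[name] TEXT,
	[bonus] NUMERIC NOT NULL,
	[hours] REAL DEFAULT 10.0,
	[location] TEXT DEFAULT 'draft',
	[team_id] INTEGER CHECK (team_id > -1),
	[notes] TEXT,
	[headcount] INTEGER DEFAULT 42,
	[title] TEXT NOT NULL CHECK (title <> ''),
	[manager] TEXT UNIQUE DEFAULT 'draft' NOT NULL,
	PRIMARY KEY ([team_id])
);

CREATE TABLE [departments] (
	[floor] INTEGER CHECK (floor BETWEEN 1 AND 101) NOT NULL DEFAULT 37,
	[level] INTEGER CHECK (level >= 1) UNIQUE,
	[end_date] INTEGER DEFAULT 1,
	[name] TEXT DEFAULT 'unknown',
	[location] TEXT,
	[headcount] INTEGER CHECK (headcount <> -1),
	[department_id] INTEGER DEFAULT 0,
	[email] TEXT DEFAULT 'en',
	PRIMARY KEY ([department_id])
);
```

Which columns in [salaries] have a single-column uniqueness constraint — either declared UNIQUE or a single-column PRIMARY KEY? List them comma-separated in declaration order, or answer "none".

salary_id, headcount

- salary_id: single-column PRIMARY KEY → unique.
- rate: no UNIQUE or single-column PK constraint.
- grade: no UNIQUE or single-column PK constraint.
- floor: no UNIQUE or single-column PK constraint.
- bonus: no UNIQUE or single-column PK constraint.
- notes: no UNIQUE or single-column PK constraint.
- budget: no UNIQUE or single-column PK constraint.
- headcount: declared UNIQUE → unique.
- status: no UNIQUE or single-column PK constraint.
- hire_date: no UNIQUE or single-column PK constraint.
- score: no UNIQUE or single-column PK constraint.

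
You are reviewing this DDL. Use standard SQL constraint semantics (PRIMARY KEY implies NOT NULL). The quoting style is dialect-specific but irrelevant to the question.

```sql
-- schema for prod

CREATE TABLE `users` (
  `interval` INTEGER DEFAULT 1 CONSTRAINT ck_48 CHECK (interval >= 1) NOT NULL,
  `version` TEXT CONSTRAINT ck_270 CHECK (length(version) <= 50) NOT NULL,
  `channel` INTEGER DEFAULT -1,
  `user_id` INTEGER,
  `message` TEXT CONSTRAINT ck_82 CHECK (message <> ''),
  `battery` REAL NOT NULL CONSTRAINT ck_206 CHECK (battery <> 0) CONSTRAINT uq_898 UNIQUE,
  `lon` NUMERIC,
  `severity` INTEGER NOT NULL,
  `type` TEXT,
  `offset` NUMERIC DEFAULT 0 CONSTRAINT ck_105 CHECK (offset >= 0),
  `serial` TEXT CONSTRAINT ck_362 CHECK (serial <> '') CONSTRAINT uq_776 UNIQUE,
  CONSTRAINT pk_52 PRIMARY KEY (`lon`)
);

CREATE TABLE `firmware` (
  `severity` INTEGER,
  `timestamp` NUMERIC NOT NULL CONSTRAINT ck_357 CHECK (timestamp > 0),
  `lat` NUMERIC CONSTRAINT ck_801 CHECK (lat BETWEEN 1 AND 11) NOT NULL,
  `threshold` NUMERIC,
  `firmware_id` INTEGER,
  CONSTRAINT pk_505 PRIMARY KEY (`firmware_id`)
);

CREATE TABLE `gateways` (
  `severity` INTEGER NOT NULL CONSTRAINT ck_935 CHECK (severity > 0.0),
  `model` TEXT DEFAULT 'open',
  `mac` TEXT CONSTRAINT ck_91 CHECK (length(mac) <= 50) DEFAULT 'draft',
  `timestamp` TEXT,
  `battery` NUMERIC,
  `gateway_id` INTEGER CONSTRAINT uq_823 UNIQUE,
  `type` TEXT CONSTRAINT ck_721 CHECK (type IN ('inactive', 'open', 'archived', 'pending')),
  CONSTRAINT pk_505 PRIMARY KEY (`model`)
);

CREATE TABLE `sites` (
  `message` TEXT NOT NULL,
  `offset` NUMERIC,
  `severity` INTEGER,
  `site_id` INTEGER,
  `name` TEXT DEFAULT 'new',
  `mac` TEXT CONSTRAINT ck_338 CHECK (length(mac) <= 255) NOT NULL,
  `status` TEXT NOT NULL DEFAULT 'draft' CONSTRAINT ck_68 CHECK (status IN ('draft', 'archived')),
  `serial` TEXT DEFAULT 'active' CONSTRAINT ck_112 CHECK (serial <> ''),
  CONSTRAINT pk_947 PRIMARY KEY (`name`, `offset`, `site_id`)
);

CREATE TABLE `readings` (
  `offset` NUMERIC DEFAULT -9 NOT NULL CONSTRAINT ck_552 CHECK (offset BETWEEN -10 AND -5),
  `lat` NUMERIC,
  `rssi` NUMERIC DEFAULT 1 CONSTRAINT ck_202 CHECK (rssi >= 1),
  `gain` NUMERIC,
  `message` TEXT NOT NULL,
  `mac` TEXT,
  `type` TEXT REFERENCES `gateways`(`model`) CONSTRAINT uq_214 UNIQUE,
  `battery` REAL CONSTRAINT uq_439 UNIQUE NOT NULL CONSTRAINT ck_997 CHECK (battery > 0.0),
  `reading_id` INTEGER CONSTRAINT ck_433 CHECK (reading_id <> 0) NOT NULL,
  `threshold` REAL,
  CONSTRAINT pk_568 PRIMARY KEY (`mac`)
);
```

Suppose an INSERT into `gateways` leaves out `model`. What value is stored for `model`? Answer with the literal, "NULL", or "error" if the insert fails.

model has an explicit DEFAULT 'open'.
When the column is omitted from an INSERT, that default is used.

'open'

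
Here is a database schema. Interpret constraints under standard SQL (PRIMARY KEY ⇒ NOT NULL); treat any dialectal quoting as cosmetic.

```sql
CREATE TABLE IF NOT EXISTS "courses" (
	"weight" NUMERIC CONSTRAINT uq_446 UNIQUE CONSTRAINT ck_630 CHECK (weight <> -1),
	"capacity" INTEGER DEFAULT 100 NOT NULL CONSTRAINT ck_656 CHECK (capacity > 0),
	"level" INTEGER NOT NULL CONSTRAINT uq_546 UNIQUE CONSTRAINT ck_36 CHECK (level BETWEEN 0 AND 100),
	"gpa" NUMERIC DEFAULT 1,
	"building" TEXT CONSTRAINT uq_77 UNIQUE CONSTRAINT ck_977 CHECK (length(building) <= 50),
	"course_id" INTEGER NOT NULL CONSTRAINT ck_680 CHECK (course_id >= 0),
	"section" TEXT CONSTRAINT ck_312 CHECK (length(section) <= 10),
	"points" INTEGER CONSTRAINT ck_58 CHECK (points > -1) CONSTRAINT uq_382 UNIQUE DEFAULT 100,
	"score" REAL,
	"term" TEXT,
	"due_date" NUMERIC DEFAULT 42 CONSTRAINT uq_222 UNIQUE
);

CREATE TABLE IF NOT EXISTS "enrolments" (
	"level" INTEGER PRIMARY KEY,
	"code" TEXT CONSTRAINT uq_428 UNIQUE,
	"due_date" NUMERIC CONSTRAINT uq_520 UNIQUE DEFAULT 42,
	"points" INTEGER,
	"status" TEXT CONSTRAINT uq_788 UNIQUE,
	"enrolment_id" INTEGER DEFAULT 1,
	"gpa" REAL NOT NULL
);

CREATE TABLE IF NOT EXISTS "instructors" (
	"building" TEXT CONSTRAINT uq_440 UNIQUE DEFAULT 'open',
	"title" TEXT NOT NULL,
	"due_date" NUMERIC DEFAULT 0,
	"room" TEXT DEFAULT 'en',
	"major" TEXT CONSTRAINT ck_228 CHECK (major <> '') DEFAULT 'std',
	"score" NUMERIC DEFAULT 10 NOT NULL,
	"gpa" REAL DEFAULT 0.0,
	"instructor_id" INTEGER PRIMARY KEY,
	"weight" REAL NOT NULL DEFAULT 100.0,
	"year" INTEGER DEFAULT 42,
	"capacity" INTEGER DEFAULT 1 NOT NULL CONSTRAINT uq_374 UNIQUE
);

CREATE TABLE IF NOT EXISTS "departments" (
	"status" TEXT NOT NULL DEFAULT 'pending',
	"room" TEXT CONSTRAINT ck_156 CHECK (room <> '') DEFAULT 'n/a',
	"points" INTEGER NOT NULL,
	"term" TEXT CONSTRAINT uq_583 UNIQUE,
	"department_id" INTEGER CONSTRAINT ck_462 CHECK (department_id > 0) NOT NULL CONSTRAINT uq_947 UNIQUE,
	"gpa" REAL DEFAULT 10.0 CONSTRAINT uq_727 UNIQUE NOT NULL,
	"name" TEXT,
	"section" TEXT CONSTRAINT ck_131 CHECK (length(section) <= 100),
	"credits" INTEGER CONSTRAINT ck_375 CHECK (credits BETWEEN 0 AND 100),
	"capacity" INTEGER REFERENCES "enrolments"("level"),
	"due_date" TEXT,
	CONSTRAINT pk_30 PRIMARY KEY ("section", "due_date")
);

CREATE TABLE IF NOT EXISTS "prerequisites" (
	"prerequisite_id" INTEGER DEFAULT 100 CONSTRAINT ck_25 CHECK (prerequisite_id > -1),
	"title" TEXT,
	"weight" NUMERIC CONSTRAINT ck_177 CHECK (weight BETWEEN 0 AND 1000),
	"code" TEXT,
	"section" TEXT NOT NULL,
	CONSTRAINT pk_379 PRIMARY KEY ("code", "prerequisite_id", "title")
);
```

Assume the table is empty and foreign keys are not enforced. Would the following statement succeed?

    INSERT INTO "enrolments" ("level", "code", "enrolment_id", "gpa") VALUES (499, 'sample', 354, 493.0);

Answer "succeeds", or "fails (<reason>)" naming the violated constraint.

succeeds

NOT NULL columns: gpa is supplied; level is supplied.
No constraint is violated.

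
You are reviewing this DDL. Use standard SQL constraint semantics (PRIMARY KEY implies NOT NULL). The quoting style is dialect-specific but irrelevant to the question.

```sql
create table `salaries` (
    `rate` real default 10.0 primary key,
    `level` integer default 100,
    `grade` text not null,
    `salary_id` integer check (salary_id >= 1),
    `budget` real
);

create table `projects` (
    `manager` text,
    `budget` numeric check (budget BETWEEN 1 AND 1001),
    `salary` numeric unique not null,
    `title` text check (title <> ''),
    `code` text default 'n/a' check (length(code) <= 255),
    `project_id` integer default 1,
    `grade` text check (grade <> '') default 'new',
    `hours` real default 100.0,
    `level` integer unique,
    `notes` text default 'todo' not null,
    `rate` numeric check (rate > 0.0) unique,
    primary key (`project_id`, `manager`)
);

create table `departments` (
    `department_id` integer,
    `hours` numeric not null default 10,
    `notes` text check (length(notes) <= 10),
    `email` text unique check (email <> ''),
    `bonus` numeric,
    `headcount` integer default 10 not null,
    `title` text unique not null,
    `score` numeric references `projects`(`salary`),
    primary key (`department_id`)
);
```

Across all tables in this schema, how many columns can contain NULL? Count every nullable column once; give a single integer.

salaries: 3 nullable (level, salary_id, budget — PK (rate) and explicit NOT NULL columns excluded).
projects: 7 nullable (budget, title, code, grade, hours, level, rate — PK (project_id, manager) and explicit NOT NULL columns excluded).
departments: 4 nullable (notes, email, bonus, score — PK (department_id) and explicit NOT NULL columns excluded).
Total: 3 + 7 + 4 = 14.

14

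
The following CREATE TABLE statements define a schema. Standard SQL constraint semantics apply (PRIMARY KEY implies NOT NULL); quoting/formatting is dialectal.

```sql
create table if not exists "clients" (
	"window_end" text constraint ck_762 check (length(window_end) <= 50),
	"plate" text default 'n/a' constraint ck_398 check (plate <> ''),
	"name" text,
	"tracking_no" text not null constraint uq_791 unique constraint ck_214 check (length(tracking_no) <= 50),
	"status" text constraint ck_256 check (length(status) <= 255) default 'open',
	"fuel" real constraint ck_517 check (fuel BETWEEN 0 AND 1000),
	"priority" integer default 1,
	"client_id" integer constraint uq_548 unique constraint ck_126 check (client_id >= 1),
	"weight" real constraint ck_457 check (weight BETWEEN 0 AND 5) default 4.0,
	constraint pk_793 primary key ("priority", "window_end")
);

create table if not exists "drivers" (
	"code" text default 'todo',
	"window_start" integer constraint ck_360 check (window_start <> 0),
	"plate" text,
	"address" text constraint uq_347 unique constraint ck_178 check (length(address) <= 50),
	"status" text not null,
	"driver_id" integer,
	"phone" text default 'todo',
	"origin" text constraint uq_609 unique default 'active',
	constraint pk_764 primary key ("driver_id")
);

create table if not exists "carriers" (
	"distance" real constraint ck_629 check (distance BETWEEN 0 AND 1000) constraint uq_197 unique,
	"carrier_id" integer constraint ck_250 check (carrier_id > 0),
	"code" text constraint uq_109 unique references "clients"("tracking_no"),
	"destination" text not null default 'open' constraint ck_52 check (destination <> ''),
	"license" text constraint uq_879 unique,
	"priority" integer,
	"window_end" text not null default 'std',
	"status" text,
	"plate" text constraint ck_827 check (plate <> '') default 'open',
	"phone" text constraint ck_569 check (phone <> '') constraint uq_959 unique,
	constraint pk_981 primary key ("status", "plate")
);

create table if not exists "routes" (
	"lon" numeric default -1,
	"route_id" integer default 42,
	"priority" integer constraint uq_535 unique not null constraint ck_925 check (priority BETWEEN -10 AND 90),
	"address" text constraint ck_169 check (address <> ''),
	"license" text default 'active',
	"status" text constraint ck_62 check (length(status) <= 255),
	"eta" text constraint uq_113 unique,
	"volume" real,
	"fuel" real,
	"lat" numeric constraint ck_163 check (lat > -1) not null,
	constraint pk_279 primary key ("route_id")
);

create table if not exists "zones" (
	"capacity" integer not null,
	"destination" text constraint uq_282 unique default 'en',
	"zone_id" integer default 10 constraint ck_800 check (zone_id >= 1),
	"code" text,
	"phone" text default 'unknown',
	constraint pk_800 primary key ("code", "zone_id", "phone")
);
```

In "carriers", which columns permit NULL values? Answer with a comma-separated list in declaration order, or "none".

- distance: CHECK does not forbid NULL (a CHECK constraint passes when its expression is NULL) → nullable.
- carrier_id: CHECK does not forbid NULL (a CHECK constraint passes when its expression is NULL) → nullable.
- code: a foreign key column may be NULL unless separately constrained → nullable.
- destination: declared NOT NULL → not nullable.
- license: UNIQUE does not imply NOT NULL → nullable.
- priority: no NOT NULL constraint applies → nullable.
- window_end: declared NOT NULL → not nullable.
- status: part of the PRIMARY KEY, which implies NOT NULL → not nullable.
- plate: part of the PRIMARY KEY, which implies NOT NULL → not nullable.
- phone: CHECK does not forbid NULL (a CHECK constraint passes when its expression is NULL) → nullable.

distance, carrier_id, code, license, priority, phone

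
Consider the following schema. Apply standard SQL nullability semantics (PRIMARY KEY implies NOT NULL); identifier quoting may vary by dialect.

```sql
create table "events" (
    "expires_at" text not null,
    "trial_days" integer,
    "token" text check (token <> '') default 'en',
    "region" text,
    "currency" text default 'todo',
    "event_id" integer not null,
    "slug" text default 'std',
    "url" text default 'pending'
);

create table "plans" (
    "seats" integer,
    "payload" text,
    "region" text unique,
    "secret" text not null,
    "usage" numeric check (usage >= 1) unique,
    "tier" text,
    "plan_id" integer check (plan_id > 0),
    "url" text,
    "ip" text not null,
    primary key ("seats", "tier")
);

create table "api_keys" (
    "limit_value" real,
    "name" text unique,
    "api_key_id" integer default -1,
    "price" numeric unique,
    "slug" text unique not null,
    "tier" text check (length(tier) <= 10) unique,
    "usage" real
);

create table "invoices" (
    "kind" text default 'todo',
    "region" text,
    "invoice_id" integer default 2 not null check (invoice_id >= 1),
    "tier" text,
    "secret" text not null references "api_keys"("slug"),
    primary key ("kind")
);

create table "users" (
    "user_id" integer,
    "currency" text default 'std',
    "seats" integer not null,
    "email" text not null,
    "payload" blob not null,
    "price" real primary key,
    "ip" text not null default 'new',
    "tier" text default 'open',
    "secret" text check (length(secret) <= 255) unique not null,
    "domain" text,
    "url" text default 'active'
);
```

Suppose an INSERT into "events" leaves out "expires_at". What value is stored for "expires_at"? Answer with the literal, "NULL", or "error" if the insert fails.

error

expires_at has no DEFAULT clause.
Omitting it would insert NULL, but it is declared NOT NULL, so the INSERT fails.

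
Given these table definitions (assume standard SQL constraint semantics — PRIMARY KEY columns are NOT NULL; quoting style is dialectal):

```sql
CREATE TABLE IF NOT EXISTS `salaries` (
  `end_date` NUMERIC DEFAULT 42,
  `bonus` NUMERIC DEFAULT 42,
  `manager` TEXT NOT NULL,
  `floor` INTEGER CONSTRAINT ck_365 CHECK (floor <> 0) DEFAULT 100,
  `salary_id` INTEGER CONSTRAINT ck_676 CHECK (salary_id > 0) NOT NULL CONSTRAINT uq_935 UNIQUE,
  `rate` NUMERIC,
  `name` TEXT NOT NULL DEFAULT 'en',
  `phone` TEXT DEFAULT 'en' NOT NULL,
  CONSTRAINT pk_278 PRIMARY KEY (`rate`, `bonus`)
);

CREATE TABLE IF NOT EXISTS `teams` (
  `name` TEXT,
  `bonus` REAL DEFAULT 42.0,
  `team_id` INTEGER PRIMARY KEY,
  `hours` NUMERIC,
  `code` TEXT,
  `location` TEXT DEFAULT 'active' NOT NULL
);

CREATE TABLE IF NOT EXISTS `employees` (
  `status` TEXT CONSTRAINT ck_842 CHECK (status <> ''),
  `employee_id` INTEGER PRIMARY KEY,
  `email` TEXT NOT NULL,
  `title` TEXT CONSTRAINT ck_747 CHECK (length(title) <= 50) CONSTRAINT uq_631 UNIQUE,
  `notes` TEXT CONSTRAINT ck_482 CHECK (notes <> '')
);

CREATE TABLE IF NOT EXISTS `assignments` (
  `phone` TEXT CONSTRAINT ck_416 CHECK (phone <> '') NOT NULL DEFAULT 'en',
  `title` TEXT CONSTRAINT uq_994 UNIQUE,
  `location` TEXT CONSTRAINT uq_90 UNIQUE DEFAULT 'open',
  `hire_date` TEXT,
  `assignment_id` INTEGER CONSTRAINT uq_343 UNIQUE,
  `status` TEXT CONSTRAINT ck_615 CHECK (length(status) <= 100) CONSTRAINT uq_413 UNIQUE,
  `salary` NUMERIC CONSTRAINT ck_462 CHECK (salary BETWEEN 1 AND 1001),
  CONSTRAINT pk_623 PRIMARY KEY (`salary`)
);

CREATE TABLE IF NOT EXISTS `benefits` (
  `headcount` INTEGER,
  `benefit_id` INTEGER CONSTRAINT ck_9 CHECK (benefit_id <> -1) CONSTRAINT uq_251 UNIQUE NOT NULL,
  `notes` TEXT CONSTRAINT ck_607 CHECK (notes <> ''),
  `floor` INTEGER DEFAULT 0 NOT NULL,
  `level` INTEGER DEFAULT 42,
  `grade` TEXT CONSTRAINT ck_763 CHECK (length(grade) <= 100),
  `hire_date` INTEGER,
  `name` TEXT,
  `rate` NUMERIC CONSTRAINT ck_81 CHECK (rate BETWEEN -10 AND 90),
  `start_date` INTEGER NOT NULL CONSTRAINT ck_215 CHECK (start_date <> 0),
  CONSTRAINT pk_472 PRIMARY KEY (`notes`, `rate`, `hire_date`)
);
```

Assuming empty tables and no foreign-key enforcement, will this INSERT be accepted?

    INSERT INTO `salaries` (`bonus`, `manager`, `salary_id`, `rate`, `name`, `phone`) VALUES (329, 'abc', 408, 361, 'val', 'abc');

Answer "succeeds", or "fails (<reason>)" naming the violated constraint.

NOT NULL columns: bonus is supplied; manager is supplied; name is supplied; phone is supplied; rate is supplied; salary_id is supplied.
CHECK constraints: 408 satisfies (salary_id > 0).
No constraint is violated.

succeeds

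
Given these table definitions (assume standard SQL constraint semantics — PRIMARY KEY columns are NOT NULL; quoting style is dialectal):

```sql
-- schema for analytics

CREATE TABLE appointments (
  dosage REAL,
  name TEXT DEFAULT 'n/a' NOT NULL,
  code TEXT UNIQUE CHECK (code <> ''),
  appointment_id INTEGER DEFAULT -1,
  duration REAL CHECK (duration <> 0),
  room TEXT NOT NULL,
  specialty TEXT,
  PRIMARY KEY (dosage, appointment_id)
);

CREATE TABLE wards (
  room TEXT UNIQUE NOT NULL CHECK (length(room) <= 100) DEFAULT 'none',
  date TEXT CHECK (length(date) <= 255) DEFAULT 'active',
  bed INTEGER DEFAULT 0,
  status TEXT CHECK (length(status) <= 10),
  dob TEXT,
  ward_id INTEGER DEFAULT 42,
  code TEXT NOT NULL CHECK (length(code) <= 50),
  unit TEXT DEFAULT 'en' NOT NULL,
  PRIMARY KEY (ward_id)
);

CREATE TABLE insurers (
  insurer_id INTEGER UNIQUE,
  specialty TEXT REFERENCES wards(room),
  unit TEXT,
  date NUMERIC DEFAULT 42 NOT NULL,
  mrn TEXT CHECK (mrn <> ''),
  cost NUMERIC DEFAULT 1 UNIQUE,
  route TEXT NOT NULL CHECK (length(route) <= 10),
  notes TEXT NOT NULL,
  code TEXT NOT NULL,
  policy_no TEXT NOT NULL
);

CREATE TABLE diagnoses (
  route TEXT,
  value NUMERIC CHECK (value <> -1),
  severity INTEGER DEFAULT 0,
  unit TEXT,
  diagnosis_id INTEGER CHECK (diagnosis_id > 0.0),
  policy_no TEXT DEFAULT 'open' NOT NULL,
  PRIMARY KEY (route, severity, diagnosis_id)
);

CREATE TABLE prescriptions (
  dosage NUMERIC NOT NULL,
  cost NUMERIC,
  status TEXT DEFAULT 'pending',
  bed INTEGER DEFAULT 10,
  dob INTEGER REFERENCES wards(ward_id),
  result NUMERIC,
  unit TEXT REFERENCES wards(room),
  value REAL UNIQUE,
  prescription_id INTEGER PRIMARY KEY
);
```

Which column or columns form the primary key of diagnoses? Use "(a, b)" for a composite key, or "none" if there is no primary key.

A table-level PRIMARY KEY clause names 3 columns: route, severity, diagnosis_id.
This is a composite key — the combination is unique, not each column individually.

(route, severity, diagnosis_id)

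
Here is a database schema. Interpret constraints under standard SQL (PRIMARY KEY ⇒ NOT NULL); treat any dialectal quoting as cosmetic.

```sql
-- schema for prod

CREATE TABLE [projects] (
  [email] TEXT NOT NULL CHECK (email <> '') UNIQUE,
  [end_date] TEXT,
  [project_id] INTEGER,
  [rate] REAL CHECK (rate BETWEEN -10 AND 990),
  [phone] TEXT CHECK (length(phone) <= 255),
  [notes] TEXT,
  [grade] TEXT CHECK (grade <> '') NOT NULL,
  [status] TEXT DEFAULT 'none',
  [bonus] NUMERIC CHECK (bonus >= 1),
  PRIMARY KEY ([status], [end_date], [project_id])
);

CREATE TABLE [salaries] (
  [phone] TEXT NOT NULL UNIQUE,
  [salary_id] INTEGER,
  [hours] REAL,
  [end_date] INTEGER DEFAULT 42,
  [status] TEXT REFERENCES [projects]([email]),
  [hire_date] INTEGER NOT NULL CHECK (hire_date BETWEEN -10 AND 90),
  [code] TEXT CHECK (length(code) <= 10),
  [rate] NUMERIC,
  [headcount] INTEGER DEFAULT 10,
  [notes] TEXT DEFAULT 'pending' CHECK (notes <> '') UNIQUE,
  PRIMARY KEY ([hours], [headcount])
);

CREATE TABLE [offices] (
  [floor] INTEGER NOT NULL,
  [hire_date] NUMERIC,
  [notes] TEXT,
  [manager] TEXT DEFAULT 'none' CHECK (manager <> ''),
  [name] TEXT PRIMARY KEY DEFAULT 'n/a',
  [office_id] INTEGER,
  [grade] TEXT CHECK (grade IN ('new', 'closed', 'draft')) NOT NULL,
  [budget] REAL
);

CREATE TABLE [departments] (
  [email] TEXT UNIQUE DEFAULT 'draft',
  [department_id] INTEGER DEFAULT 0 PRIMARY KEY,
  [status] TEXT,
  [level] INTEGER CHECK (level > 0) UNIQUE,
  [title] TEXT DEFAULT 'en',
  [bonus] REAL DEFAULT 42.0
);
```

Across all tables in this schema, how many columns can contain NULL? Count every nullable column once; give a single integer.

20

projects: 4 nullable (rate, phone, notes, bonus — PK (status, end_date, project_id) and explicit NOT NULL columns excluded).
salaries: 6 nullable (salary_id, end_date, status, code, rate, notes — PK (hours, headcount) and explicit NOT NULL columns excluded).
offices: 5 nullable (hire_date, notes, manager, office_id, budget — PK (name) and explicit NOT NULL columns excluded).
departments: 5 nullable (email, status, level, title, bonus — PK (department_id) and explicit NOT NULL columns excluded).
Total: 4 + 6 + 5 + 5 = 20.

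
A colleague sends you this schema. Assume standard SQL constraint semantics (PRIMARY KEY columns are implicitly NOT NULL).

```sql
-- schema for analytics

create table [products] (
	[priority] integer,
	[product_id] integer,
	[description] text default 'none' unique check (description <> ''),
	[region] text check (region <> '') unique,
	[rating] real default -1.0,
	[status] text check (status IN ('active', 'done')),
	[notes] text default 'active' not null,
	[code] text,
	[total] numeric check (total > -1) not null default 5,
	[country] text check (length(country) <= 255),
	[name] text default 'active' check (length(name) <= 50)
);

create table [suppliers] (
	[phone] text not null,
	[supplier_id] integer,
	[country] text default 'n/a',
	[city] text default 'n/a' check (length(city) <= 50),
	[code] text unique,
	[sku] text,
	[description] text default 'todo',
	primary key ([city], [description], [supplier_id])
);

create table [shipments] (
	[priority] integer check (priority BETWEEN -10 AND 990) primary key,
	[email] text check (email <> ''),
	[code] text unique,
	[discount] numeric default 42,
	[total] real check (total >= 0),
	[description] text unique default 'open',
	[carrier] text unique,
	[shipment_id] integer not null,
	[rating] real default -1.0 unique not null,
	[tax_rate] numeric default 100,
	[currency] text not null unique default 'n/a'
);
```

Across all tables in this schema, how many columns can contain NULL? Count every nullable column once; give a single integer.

products: 9 nullable (priority, product_id, description, region, rating, status, code, country, name — PK none and explicit NOT NULL columns excluded).
suppliers: 3 nullable (country, code, sku — PK (city, description, supplier_id) and explicit NOT NULL columns excluded).
shipments: 7 nullable (email, code, discount, total, description, carrier, tax_rate — PK (priority) and explicit NOT NULL columns excluded).
Total: 9 + 3 + 7 = 19.

19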